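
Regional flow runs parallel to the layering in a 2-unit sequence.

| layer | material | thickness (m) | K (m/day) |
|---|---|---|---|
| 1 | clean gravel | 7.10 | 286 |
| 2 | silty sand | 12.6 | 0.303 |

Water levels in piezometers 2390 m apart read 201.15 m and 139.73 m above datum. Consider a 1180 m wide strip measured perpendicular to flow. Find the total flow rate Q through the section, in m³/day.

61700

Flow is parallel to layering, so each bed carries its own Darcy discharge and the transmissivities add.
Σ(K_i·b_i) = 286×7.10 + 0.303×12.6 = 2034 m²/day.
Hydraulic gradient i = (201.15 − 139.73) / 2390 = 61.42 / 2390 = 0.02570.
Q = Σ(K_i·b_i) · W · i = 2034 × 1180 × 0.02570 = 61693 m³/day.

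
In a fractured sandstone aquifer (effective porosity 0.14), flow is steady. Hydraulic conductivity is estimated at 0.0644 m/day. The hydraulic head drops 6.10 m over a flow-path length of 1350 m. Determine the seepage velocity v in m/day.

0.00208

Hydraulic gradient i = Δh / L = 6.10 / 1350 = 0.004519.
Darcy flux q = K · i = 0.06440 × 0.004519 = 0.0002910 m/day.
Seepage velocity v = q / n_e = 0.0002910 / 0.14 = 0.002079 m/day.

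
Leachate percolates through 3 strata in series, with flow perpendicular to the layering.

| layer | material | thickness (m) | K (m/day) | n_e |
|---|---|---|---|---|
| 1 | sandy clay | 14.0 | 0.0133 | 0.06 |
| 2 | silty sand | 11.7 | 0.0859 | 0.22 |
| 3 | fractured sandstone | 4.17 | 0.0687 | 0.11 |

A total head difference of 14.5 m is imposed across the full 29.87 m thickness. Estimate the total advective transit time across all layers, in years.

With flow normal to the layers, continuity requires the same specific discharge q through every layer.
Σ(b_i/K_i) = 14.0/0.0133 + 11.7/0.0859 + 4.17/0.0687 = 1250 d.
q = Δh / Σ(b_i/K_i) = 14.5 / 1250 = 0.01160 m/day.
In each layer the seepage velocity is v_i = q/n_i, so the layer transit time is t_i = b_i·n_i / q:
  layer 1 (sandy clay): t_1 = 14.0 × 0.06 / 0.01160 = 72.39 d
  layer 2 (silty sand): t_2 = 11.7 × 0.22 / 0.01160 = 221.8 d
  layer 3 (fractured sandstone): t_3 = 4.17 × 0.11 / 0.01160 = 39.53 d
Total t = Σ t_i = 333.7 days = 0.9137 years.

0.914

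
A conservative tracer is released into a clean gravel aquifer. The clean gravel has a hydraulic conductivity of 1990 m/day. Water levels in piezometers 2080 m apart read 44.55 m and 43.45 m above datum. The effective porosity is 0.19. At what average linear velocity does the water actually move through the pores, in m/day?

Hydraulic gradient i = (44.55 − 43.45) / 2080 = 1.1 / 2080 = 0.0005288.
Darcy flux q = K · i = 1990 × 0.0005288 = 1.052 m/day.
Seepage velocity v = q / n_e = 1.052 / 0.19 = 5.539 m/day.

5.54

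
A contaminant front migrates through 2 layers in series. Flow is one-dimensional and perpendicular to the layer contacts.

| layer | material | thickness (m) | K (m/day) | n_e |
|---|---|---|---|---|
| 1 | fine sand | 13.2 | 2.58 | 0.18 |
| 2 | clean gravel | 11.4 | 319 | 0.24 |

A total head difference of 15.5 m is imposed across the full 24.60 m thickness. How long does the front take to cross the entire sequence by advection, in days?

1.70

With flow normal to the layers, continuity requires the same specific discharge q through every layer.
Σ(b_i/K_i) = 13.2/2.58 + 11.4/319 = 5.152 d.
q = Δh / Σ(b_i/K_i) = 15.5 / 5.152 = 3.009 m/day.
In each layer the seepage velocity is v_i = q/n_i, so the layer transit time is t_i = b_i·n_i / q:
  layer 1 (fine sand): t_1 = 13.2 × 0.18 / 3.009 = 0.7898 d
  layer 2 (clean gravel): t_2 = 11.4 × 0.24 / 3.009 = 0.9094 d
Total t = Σ t_i = 1.699 days.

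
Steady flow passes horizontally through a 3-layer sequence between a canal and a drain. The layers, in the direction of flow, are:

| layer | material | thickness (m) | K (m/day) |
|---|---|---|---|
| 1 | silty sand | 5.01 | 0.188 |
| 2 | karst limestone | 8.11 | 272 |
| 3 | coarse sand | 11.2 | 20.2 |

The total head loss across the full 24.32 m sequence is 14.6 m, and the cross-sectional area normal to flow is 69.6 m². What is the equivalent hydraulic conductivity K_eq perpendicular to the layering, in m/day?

0.893

Flow is perpendicular to layering, so the layers act in series and the equivalent K is the thickness-weighted harmonic mean.
Total thickness L = 5.01 + 8.11 + 11.2 = 24.32 m.
Σ(b_i/K_i) = 5.01/0.188 + 8.11/272 + 11.2/20.2 = 27.23 d.
K_eq = L / Σ(b_i/K_i) = 24.32 / 27.23 = 0.8930 m/day.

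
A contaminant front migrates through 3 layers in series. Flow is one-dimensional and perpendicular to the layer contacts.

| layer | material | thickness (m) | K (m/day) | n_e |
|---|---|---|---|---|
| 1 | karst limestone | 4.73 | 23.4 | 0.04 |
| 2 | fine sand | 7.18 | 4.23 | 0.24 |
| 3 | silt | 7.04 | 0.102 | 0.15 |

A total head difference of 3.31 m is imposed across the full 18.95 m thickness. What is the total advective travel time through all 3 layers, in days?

With flow normal to the layers, continuity requires the same specific discharge q through every layer.
Σ(b_i/K_i) = 4.73/23.4 + 7.18/4.23 + 7.04/0.102 = 70.92 d.
q = Δh / Σ(b_i/K_i) = 3.31 / 70.92 = 0.04667 m/day.
In each layer the seepage velocity is v_i = q/n_i, so the layer transit time is t_i = b_i·n_i / q:
  layer 1 (karst limestone): t_1 = 4.73 × 0.04 / 0.04667 = 4.054 d
  layer 2 (fine sand): t_2 = 7.18 × 0.24 / 0.04667 = 36.92 d
  layer 3 (silt): t_3 = 7.04 × 0.15 / 0.04667 = 22.63 d
Total t = Σ t_i = 63.60 days.

63.6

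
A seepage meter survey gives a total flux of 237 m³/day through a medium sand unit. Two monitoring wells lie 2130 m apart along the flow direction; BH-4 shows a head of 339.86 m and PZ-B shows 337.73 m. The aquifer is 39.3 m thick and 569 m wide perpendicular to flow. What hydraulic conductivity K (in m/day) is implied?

10.6

Cross-sectional area A = 569 × 39.3 = 22362 m².
Hydraulic gradient i = (339.86 − 337.73) / 2130 = 2.13 / 2130 = 0.001000.
From Q = K·A·i, K = Q / (A·i) = 237 / (22362 × 0.001000) = 10.60 m/day.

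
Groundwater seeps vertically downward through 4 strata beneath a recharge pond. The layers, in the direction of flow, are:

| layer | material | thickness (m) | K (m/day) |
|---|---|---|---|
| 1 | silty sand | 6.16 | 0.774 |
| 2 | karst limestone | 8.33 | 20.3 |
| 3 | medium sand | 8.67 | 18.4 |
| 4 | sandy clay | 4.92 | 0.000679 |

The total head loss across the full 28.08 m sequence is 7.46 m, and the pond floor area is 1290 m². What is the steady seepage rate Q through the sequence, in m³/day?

1.33

Flow is perpendicular to layering, so the layers act in series and the equivalent K is the thickness-weighted harmonic mean.
Total thickness L = 6.16 + 8.33 + 8.67 + 4.92 = 28.08 m.
Σ(b_i/K_i) = 6.16/0.774 + 8.33/20.3 + 8.67/18.4 + 4.92/0.000679 = 7255 d.
K_eq = L / Σ(b_i/K_i) = 28.08 / 7255 = 0.003871 m/day.
Q = K_eq · A · (Δh/L) = 0.003871 × 1290 × (7.46/28.08) = 1.326 m³/day.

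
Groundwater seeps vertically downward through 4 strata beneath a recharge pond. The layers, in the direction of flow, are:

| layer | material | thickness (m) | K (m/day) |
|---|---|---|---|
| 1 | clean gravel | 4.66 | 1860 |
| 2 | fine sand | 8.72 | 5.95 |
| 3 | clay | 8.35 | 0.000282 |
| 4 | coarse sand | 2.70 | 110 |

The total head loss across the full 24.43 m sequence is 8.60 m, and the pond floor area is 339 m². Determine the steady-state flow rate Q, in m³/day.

0.0985

Flow is perpendicular to layering, so the layers act in series and the equivalent K is the thickness-weighted harmonic mean.
Total thickness L = 4.66 + 8.72 + 8.35 + 2.70 = 24.43 m.
Σ(b_i/K_i) = 4.66/1860 + 8.72/5.95 + 8.35/0.000282 + 2.70/110 = 29611 d.
K_eq = L / Σ(b_i/K_i) = 24.43 / 29611 = 0.0008250 m/day.
Q = K_eq · A · (Δh/L) = 0.0008250 × 339 × (8.60/24.43) = 0.09846 m³/day.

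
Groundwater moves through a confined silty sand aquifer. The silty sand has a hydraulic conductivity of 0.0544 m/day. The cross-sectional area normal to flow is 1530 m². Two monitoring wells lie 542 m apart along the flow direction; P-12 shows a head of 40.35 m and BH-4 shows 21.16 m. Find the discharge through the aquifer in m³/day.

2.95

Hydraulic gradient i = (40.35 − 21.16) / 542 = 19.19 / 542 = 0.03541.
Darcy's law: Q = K · A · i = 0.05440 × 1530 × 0.03541 = 2.947 m³/day.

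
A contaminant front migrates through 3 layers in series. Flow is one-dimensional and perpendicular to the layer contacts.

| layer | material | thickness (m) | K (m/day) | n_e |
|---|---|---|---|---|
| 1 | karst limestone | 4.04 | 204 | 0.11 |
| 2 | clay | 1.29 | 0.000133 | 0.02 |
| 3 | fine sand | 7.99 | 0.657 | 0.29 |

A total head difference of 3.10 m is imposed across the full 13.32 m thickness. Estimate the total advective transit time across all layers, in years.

23.9

With flow normal to the layers, continuity requires the same specific discharge q through every layer.
Σ(b_i/K_i) = 4.04/204 + 1.29/0.000133 + 7.99/0.657 = 9711 d.
q = Δh / Σ(b_i/K_i) = 3.10 / 9711 = 0.0003192 m/day.
In each layer the seepage velocity is v_i = q/n_i, so the layer transit time is t_i = b_i·n_i / q:
  layer 1 (karst limestone): t_1 = 4.04 × 0.11 / 0.0003192 = 1392 d
  layer 2 (clay): t_2 = 1.29 × 0.02 / 0.0003192 = 80.82 d
  layer 3 (fine sand): t_3 = 7.99 × 0.29 / 0.0003192 = 7259 d
Total t = Σ t_i = 8732 days = 23.91 years.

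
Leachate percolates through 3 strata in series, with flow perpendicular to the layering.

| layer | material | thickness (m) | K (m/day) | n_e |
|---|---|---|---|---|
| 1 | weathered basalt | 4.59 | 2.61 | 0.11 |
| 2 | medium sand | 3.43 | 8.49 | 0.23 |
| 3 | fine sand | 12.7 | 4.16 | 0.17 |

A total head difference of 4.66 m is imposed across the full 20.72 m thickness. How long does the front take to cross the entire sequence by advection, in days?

With flow normal to the layers, continuity requires the same specific discharge q through every layer.
Σ(b_i/K_i) = 4.59/2.61 + 3.43/8.49 + 12.7/4.16 = 5.216 d.
q = Δh / Σ(b_i/K_i) = 4.66 / 5.216 = 0.8935 m/day.
In each layer the seepage velocity is v_i = q/n_i, so the layer transit time is t_i = b_i·n_i / q:
  layer 1 (weathered basalt): t_1 = 4.59 × 0.11 / 0.8935 = 0.5651 d
  layer 2 (medium sand): t_2 = 3.43 × 0.23 / 0.8935 = 0.8829 d
  layer 3 (fine sand): t_3 = 12.7 × 0.17 / 0.8935 = 2.416 d
Total t = Σ t_i = 3.864 days.

3.86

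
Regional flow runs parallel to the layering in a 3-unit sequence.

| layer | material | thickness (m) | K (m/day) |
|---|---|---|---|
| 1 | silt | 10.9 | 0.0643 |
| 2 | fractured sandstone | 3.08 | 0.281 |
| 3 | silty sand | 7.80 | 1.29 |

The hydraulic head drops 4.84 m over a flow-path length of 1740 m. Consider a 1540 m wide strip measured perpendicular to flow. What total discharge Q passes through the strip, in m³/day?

Flow is parallel to layering, so each bed carries its own Darcy discharge and the transmissivities add.
Σ(K_i·b_i) = 0.0643×10.9 + 0.281×3.08 + 1.29×7.80 = 11.63 m²/day.
Hydraulic gradient i = Δh / L = 4.84 / 1740 = 0.002782.
Q = Σ(K_i·b_i) · W · i = 11.63 × 1540 × 0.002782 = 49.81 m³/day.

49.8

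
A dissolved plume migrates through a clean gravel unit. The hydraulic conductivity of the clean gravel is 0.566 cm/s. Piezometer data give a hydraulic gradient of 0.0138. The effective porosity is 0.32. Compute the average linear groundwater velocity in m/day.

21.1

Convert K: 0.566 cm/s × 864 = 489.0 m/day.
Hydraulic gradient i = 0.0138.
Darcy flux q = K · i = 489.0 × 0.01380 = 6.749 m/day.
Seepage velocity v = q / n_e = 6.749 / 0.32 = 21.09 m/day.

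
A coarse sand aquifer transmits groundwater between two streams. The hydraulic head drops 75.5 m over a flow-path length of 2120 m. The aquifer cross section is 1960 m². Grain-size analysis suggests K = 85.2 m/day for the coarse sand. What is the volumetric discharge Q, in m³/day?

5950

Hydraulic gradient i = Δh / L = 75.5 / 2120 = 0.03561.
Darcy's law: Q = K · A · i = 85.20 × 1960 × 0.03561 = 5947 m³/day.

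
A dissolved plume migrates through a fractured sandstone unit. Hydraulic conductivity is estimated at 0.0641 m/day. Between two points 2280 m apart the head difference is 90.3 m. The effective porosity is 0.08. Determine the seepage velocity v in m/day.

Hydraulic gradient i = Δh / L = 90.3 / 2280 = 0.03961.
Darcy flux q = K · i = 0.06410 × 0.03961 = 0.002539 m/day.
Seepage velocity v = q / n_e = 0.002539 / 0.08 = 0.03173 m/day.

0.0317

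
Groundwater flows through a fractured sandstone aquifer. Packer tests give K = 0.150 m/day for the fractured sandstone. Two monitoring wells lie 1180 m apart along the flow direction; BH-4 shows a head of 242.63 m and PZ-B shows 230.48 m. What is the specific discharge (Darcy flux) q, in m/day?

Hydraulic gradient i = (242.63 − 230.48) / 1180 = 12.15 / 1180 = 0.01030.
Specific discharge q = K · i = 0.1500 × 0.01030 = 0.001544 m/day.

0.00154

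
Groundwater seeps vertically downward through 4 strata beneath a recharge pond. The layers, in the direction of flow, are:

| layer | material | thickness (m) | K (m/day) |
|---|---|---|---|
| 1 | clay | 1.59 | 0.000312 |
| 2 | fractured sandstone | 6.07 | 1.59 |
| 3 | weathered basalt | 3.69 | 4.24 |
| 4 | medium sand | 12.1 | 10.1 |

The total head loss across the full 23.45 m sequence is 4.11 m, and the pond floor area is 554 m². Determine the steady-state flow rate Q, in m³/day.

0.446

Flow is perpendicular to layering, so the layers act in series and the equivalent K is the thickness-weighted harmonic mean.
Total thickness L = 1.59 + 6.07 + 3.69 + 12.1 = 23.45 m.
Σ(b_i/K_i) = 1.59/0.000312 + 6.07/1.59 + 3.69/4.24 + 12.1/10.1 = 5102 d.
K_eq = L / Σ(b_i/K_i) = 23.45 / 5102 = 0.004596 m/day.
Q = K_eq · A · (Δh/L) = 0.004596 × 554 × (4.11/23.45) = 0.4463 m³/day.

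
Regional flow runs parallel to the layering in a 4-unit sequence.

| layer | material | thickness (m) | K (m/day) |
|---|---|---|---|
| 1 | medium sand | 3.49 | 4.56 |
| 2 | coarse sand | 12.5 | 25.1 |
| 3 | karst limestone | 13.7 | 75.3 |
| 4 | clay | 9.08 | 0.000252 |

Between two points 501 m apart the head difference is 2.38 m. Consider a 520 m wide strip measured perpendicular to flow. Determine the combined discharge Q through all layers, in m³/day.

Flow is parallel to layering, so each bed carries its own Darcy discharge and the transmissivities add.
Σ(K_i·b_i) = 4.56×3.49 + 25.1×12.5 + 75.3×13.7 + 0.000252×9.08 = 1361 m²/day.
Hydraulic gradient i = Δh / L = 2.38 / 501 = 0.004750.
Q = Σ(K_i·b_i) · W · i = 1361 × 520 × 0.004750 = 3363 m³/day.

3360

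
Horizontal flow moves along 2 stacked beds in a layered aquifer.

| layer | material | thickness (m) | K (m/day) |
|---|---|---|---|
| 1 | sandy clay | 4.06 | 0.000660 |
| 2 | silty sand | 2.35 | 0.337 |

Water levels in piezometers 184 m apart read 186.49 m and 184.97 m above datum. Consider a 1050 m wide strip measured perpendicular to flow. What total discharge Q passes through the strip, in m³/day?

Flow is parallel to layering, so each bed carries its own Darcy discharge and the transmissivities add.
Σ(K_i·b_i) = 0.000660×4.06 + 0.337×2.35 = 0.7946 m²/day.
Hydraulic gradient i = (186.49 − 184.97) / 184 = 1.52 / 184 = 0.008261.
Q = Σ(K_i·b_i) · W · i = 0.7946 × 1050 × 0.008261 = 6.893 m³/day.

6.89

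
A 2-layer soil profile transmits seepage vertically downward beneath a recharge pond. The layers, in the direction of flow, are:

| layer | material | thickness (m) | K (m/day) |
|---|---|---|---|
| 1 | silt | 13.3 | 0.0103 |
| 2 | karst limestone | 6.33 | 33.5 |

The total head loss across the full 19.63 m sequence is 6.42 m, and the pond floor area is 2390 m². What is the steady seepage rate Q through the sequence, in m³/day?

11.9

Flow is perpendicular to layering, so the layers act in series and the equivalent K is the thickness-weighted harmonic mean.
Total thickness L = 13.3 + 6.33 = 19.63 m.
Σ(b_i/K_i) = 13.3/0.0103 + 6.33/33.5 = 1291 d.
K_eq = L / Σ(b_i/K_i) = 19.63 / 1291 = 0.01520 m/day.
Q = K_eq · A · (Δh/L) = 0.01520 × 2390 × (6.42/19.63) = 11.88 m³/day.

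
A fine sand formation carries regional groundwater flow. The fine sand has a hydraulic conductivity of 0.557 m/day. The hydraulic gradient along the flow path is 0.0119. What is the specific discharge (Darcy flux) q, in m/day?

0.00663

Hydraulic gradient i = 0.0119.
Specific discharge q = K · i = 0.5570 × 0.01190 = 0.006628 m/day.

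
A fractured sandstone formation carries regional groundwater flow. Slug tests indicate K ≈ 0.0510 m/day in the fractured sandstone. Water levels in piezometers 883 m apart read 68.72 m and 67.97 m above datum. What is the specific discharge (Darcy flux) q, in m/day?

Hydraulic gradient i = (68.72 − 67.97) / 883 = 0.75 / 883 = 0.0008494.
Specific discharge q = K · i = 0.05100 × 0.0008494 = 4.332e-05 m/day.

4.33e-05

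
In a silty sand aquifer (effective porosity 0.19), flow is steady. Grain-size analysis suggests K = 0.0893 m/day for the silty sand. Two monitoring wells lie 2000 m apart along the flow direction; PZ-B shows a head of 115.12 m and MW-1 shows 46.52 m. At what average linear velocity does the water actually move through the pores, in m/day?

0.0161

Hydraulic gradient i = (115.12 − 46.52) / 2000 = 68.6 / 2000 = 0.03430.
Darcy flux q = K · i = 0.08930 × 0.03430 = 0.003063 m/day.
Seepage velocity v = q / n_e = 0.003063 / 0.19 = 0.01612 m/day.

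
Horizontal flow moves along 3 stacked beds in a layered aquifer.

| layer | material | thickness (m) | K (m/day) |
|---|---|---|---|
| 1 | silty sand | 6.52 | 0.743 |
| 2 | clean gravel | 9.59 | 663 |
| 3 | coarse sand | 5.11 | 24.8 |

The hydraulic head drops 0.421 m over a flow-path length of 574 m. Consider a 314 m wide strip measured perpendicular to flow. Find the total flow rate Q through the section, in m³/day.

1490

Flow is parallel to layering, so each bed carries its own Darcy discharge and the transmissivities add.
Σ(K_i·b_i) = 0.743×6.52 + 663×9.59 + 24.8×5.11 = 6490 m²/day.
Hydraulic gradient i = Δh / L = 0.421 / 574 = 0.0007334.
Q = Σ(K_i·b_i) · W · i = 6490 × 314 × 0.0007334 = 1495 m³/day.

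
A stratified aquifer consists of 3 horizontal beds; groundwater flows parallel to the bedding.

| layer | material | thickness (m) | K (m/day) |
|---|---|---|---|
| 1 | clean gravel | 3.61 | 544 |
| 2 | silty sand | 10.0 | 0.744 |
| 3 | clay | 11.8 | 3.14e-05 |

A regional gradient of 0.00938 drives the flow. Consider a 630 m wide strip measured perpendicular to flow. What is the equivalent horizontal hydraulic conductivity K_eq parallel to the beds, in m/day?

Flow is parallel to layering, so each bed carries its own Darcy discharge and the transmissivities add.
Σ(K_i·b_i) = 544×3.61 + 0.744×10.0 + 3.14e-05×11.8 = 1971 m²/day.
Total thickness b = 25.41 m, so K_eq = Σ(K_i·b_i)/b = 77.58 m/day.

77.6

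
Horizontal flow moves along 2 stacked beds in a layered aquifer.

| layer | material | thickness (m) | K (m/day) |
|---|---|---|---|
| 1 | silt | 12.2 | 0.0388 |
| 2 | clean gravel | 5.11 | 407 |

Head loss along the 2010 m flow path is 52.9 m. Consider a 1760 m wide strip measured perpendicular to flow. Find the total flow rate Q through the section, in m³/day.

Flow is parallel to layering, so each bed carries its own Darcy discharge and the transmissivities add.
Σ(K_i·b_i) = 0.0388×12.2 + 407×5.11 = 2080 m²/day.
Hydraulic gradient i = Δh / L = 52.9 / 2010 = 0.02632.
Q = Σ(K_i·b_i) · W · i = 2080 × 1760 × 0.02632 = 96358 m³/day.

96400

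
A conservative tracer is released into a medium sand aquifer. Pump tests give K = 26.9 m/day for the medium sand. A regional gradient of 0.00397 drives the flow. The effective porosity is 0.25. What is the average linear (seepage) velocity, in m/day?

0.427

Hydraulic gradient i = 0.00397.
Darcy flux q = K · i = 26.90 × 0.003970 = 0.1068 m/day.
Seepage velocity v = q / n_e = 0.1068 / 0.25 = 0.4272 m/day.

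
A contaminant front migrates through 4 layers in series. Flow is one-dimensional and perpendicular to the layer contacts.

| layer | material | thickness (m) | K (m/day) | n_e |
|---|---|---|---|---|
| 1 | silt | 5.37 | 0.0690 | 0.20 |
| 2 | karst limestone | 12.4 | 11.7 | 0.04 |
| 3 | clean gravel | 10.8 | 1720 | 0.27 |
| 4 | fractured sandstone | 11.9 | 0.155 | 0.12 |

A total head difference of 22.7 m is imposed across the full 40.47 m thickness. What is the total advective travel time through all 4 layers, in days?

40.6

With flow normal to the layers, continuity requires the same specific discharge q through every layer.
Σ(b_i/K_i) = 5.37/0.0690 + 12.4/11.7 + 10.8/1720 + 11.9/0.155 = 155.7 d.
q = Δh / Σ(b_i/K_i) = 22.7 / 155.7 = 0.1458 m/day.
In each layer the seepage velocity is v_i = q/n_i, so the layer transit time is t_i = b_i·n_i / q:
  layer 1 (silt): t_1 = 5.37 × 0.20 / 0.1458 = 7.365 d
  layer 2 (karst limestone): t_2 = 12.4 × 0.04 / 0.1458 = 3.401 d
  layer 3 (clean gravel): t_3 = 10.8 × 0.27 / 0.1458 = 20.00 d
  layer 4 (fractured sandstone): t_4 = 11.9 × 0.12 / 0.1458 = 9.793 d
Total t = Σ t_i = 40.56 days.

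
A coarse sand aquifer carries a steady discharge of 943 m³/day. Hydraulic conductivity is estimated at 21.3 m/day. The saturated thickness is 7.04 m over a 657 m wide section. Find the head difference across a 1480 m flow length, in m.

14.2

Cross-sectional area A = 657 × 7.04 = 4625 m².
From Q = K·A·i, i = Q / (K·A) = 943 / (21.30 × 4625) = 0.009572.
Head loss Δh = i · L = 0.009572 × 1480 = 14.17 m.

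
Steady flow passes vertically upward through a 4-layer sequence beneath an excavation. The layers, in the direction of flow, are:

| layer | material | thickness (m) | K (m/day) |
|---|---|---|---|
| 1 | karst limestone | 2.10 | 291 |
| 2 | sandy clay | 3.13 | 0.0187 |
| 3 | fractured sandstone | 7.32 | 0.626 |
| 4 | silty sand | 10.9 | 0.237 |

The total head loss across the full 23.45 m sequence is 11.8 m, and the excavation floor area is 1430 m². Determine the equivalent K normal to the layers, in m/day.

0.104

Flow is perpendicular to layering, so the layers act in series and the equivalent K is the thickness-weighted harmonic mean.
Total thickness L = 2.10 + 3.13 + 7.32 + 10.9 = 23.45 m.
Σ(b_i/K_i) = 2.10/291 + 3.13/0.0187 + 7.32/0.626 + 10.9/0.237 = 225.1 d.
K_eq = L / Σ(b_i/K_i) = 23.45 / 225.1 = 0.1042 m/day.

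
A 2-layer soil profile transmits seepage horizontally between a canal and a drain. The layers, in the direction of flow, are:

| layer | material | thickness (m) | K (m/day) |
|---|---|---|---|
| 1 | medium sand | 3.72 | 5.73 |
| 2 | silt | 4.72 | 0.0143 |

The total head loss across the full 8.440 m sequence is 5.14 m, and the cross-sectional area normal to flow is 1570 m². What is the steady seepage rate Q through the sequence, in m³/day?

24.4

Flow is perpendicular to layering, so the layers act in series and the equivalent K is the thickness-weighted harmonic mean.
Total thickness L = 3.72 + 4.72 = 8.440 m.
Σ(b_i/K_i) = 3.72/5.73 + 4.72/0.0143 = 330.7 d.
K_eq = L / Σ(b_i/K_i) = 8.440 / 330.7 = 0.02552 m/day.
Q = K_eq · A · (Δh/L) = 0.02552 × 1570 × (5.14/8.440) = 24.40 m³/day.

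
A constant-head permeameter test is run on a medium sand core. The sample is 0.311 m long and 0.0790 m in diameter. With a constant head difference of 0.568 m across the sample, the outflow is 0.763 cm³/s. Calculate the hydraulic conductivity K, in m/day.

7.36

Cross-sectional area A = π·(d/2)² = π × (0.0790/2)² = 0.004902 m².
Convert discharge: 0.763 cm³/s = 7.630e-07 m³/s.
Darcy's law rearranged: K = Q·L / (A·Δh) = 7.630e-07 × 0.311 / (0.004902 × 0.568) = 8.523e-05 m/s = 7.364 m/day.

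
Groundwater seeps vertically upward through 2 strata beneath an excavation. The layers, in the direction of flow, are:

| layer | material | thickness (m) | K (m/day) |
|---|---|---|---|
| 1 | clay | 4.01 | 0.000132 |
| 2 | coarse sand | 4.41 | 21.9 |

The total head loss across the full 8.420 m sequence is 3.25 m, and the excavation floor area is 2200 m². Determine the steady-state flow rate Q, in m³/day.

Flow is perpendicular to layering, so the layers act in series and the equivalent K is the thickness-weighted harmonic mean.
Total thickness L = 4.01 + 4.41 = 8.420 m.
Σ(b_i/K_i) = 4.01/0.000132 + 4.41/21.9 = 30379 d.
K_eq = L / Σ(b_i/K_i) = 8.420 / 30379 = 0.0002772 m/day.
Q = K_eq · A · (Δh/L) = 0.0002772 × 2200 × (3.25/8.420) = 0.2354 m³/day.

0.235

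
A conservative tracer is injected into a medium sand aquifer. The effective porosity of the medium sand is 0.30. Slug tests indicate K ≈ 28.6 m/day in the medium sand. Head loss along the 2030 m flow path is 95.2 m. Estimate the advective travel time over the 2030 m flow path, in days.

454

Hydraulic gradient i = Δh / L = 95.2 / 2030 = 0.04690.
Darcy flux q = K · i = 28.60 × 0.04690 = 1.341 m/day.
Seepage velocity v = q / n_e = 1.341 / 0.30 = 4.471 m/day.
Travel time t = L / v = 2030 / 4.471 = 454.1 days.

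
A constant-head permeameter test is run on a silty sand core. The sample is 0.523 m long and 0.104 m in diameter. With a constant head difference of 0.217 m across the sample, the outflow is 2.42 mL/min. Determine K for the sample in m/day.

0.989

Cross-sectional area A = π·(d/2)² = π × (0.104/2)² = 0.008495 m².
Convert discharge: 2.42 mL/min = 4.033e-08 m³/s.
Darcy's law rearranged: K = Q·L / (A·Δh) = 4.033e-08 × 0.523 / (0.008495 × 0.217) = 1.144e-05 m/s = 0.9887 m/day.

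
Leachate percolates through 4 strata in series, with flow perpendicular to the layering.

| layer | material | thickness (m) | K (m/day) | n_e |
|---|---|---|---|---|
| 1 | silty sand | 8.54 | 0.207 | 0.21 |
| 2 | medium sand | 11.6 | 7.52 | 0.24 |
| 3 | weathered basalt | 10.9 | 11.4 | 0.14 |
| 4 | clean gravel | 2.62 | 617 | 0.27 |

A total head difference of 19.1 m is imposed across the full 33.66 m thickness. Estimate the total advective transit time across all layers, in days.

With flow normal to the layers, continuity requires the same specific discharge q through every layer.
Σ(b_i/K_i) = 8.54/0.207 + 11.6/7.52 + 10.9/11.4 + 2.62/617 = 43.76 d.
q = Δh / Σ(b_i/K_i) = 19.1 / 43.76 = 0.4365 m/day.
In each layer the seepage velocity is v_i = q/n_i, so the layer transit time is t_i = b_i·n_i / q:
  layer 1 (silty sand): t_1 = 8.54 × 0.21 / 0.4365 = 4.109 d
  layer 2 (medium sand): t_2 = 11.6 × 0.24 / 0.4365 = 6.378 d
  layer 3 (weathered basalt): t_3 = 10.9 × 0.14 / 0.4365 = 3.496 d
  layer 4 (clean gravel): t_4 = 2.62 × 0.27 / 0.4365 = 1.621 d
Total t = Σ t_i = 15.60 days.

15.6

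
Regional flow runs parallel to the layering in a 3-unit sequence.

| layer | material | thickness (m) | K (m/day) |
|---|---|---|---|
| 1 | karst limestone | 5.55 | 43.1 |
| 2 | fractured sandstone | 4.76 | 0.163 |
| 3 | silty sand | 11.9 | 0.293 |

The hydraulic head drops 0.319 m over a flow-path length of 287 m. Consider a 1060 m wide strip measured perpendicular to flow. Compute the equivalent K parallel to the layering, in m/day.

11.0

Flow is parallel to layering, so each bed carries its own Darcy discharge and the transmissivities add.
Σ(K_i·b_i) = 43.1×5.55 + 0.163×4.76 + 0.293×11.9 = 243.5 m²/day.
Total thickness b = 22.21 m, so K_eq = Σ(K_i·b_i)/b = 10.96 m/day.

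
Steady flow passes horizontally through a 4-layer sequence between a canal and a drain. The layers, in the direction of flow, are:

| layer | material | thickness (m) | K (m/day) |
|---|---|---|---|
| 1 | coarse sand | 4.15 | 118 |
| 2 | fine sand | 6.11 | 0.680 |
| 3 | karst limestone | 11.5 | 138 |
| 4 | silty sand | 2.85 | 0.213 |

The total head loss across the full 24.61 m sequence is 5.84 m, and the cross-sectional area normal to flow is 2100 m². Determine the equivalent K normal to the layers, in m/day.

1.09

Flow is perpendicular to layering, so the layers act in series and the equivalent K is the thickness-weighted harmonic mean.
Total thickness L = 4.15 + 6.11 + 11.5 + 2.85 = 24.61 m.
Σ(b_i/K_i) = 4.15/118 + 6.11/0.680 + 11.5/138 + 2.85/0.213 = 22.48 d.
K_eq = L / Σ(b_i/K_i) = 24.61 / 22.48 = 1.095 m/day.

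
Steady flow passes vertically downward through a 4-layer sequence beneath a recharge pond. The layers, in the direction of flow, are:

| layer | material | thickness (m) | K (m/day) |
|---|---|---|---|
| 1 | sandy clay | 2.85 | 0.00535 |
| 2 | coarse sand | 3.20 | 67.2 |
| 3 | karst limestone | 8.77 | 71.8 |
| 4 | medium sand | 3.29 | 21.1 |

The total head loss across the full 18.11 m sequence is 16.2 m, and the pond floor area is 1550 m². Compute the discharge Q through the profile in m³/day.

47.1

Flow is perpendicular to layering, so the layers act in series and the equivalent K is the thickness-weighted harmonic mean.
Total thickness L = 2.85 + 3.20 + 8.77 + 3.29 = 18.11 m.
Σ(b_i/K_i) = 2.85/0.00535 + 3.20/67.2 + 8.77/71.8 + 3.29/21.1 = 533.0 d.
K_eq = L / Σ(b_i/K_i) = 18.11 / 533.0 = 0.03398 m/day.
Q = K_eq · A · (Δh/L) = 0.03398 × 1550 × (16.2/18.11) = 47.11 m³/day.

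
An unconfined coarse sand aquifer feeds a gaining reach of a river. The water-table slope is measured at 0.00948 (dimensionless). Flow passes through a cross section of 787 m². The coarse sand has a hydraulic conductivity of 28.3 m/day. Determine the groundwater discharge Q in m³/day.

211

Hydraulic gradient i = 0.00948.
Darcy's law: Q = K · A · i = 28.30 × 787.0 × 0.009480 = 211.1 m³/day.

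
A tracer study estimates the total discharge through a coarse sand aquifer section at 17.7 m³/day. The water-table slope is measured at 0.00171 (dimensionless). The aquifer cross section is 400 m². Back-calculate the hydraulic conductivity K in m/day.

25.9

Hydraulic gradient i = 0.00171.
From Q = K·A·i, K = Q / (A·i) = 17.7 / (400.0 × 0.001710) = 25.88 m/day.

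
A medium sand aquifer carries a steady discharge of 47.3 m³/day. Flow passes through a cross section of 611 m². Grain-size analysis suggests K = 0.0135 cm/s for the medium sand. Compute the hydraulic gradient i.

Convert K: 0.0135 cm/s × 864 = 11.66 m/day.
From Q = K·A·i, i = Q / (K·A) = 47.3 / (11.66 × 611.0) = 0.006637.

0.00664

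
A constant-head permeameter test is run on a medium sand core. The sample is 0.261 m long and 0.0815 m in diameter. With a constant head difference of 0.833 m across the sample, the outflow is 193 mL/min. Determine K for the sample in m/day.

Cross-sectional area A = π·(d/2)² = π × (0.0815/2)² = 0.005217 m².
Convert discharge: 193 mL/min = 3.217e-06 m³/s.
Darcy's law rearranged: K = Q·L / (A·Δh) = 3.217e-06 × 0.261 / (0.005217 × 0.833) = 0.0001932 m/s = 16.69 m/day.

16.7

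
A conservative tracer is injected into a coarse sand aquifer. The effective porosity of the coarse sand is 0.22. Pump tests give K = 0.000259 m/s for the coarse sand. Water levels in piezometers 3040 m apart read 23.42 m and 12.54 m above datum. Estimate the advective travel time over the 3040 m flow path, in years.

22.9

Convert K: 0.000259 m/s × 86400 = 22.38 m/day.
Hydraulic gradient i = (23.42 − 12.54) / 3040 = 10.88 / 3040 = 0.003579.
Darcy flux q = K · i = 22.38 × 0.003579 = 0.08009 m/day.
Seepage velocity v = q / n_e = 0.08009 / 0.22 = 0.3640 m/day.
Travel time t = L / v = 3040 / 0.3640 = 8351 days = 22.86 years.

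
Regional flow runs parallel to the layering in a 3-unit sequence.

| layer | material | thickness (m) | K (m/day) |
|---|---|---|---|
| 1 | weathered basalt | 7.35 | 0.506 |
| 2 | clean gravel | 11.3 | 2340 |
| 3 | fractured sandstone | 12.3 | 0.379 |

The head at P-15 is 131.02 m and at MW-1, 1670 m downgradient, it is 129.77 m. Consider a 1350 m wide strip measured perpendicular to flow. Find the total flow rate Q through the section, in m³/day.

Flow is parallel to layering, so each bed carries its own Darcy discharge and the transmissivities add.
Σ(K_i·b_i) = 0.506×7.35 + 2340×11.3 + 0.379×12.3 = 26450 m²/day.
Hydraulic gradient i = (131.02 − 129.77) / 1670 = 1.25 / 1670 = 0.0007485.
Q = Σ(K_i·b_i) · W · i = 26450 × 1350 × 0.0007485 = 26728 m³/day.

26700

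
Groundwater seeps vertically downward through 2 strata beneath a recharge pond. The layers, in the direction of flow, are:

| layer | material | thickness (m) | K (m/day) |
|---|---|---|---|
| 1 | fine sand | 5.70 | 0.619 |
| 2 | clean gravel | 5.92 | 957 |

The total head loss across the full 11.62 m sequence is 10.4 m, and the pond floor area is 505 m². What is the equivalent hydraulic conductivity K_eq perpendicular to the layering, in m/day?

Flow is perpendicular to layering, so the layers act in series and the equivalent K is the thickness-weighted harmonic mean.
Total thickness L = 5.70 + 5.92 = 11.62 m.
Σ(b_i/K_i) = 5.70/0.619 + 5.92/957 = 9.215 d.
K_eq = L / Σ(b_i/K_i) = 11.62 / 9.215 = 1.261 m/day.

1.26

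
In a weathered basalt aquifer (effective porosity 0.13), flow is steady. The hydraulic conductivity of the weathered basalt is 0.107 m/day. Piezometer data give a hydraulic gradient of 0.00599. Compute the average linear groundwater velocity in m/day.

0.00493

Hydraulic gradient i = 0.00599.
Darcy flux q = K · i = 0.1070 × 0.005990 = 0.0006409 m/day.
Seepage velocity v = q / n_e = 0.0006409 / 0.13 = 0.004930 m/day.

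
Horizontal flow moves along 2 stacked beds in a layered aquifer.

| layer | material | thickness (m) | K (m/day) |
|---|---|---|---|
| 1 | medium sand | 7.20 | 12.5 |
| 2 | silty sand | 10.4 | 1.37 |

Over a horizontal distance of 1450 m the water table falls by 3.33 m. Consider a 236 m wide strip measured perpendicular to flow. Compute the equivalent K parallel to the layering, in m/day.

Flow is parallel to layering, so each bed carries its own Darcy discharge and the transmissivities add.
Σ(K_i·b_i) = 12.5×7.20 + 1.37×10.4 = 104.2 m²/day.
Total thickness b = 17.60 m, so K_eq = Σ(K_i·b_i)/b = 5.923 m/day.

5.92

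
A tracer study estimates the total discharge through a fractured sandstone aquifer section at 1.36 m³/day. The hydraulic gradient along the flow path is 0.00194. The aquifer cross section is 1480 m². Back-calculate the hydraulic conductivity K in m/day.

0.474

Hydraulic gradient i = 0.00194.
From Q = K·A·i, K = Q / (A·i) = 1.36 / (1480 × 0.001940) = 0.4737 m/day.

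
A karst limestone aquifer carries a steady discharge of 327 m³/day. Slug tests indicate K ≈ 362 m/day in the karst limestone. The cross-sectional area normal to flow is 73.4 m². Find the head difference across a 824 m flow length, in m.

From Q = K·A·i, i = Q / (K·A) = 327 / (362.0 × 73.40) = 0.01231.
Head loss Δh = i · L = 0.01231 × 824 = 10.14 m.

10.1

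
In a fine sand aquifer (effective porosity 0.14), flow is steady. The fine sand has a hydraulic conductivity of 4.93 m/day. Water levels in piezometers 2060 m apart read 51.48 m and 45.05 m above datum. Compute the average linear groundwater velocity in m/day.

Hydraulic gradient i = (51.48 − 45.05) / 2060 = 6.43 / 2060 = 0.003121.
Darcy flux q = K · i = 4.930 × 0.003121 = 0.01539 m/day.
Seepage velocity v = q / n_e = 0.01539 / 0.14 = 0.1099 m/day.

0.110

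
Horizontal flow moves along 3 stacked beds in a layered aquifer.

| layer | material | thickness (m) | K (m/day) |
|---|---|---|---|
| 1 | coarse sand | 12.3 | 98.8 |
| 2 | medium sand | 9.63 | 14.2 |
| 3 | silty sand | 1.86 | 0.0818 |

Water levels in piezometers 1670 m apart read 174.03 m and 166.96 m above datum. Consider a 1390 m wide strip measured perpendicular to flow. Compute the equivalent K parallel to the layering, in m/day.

56.8

Flow is parallel to layering, so each bed carries its own Darcy discharge and the transmissivities add.
Σ(K_i·b_i) = 98.8×12.3 + 14.2×9.63 + 0.0818×1.86 = 1352 m²/day.
Total thickness b = 23.79 m, so K_eq = Σ(K_i·b_i)/b = 56.84 m/day.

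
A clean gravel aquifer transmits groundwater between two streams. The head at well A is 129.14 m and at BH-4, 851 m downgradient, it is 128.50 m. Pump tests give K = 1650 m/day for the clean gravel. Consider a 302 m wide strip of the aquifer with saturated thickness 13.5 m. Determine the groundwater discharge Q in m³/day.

5060

Cross-sectional area A = 302 × 13.5 = 4077 m².
Hydraulic gradient i = (129.14 − 128.50) / 851 = 0.64 / 851 = 0.0007521.
Darcy's law: Q = K · A · i = 1650 × 4077 × 0.0007521 = 5059 m³/day.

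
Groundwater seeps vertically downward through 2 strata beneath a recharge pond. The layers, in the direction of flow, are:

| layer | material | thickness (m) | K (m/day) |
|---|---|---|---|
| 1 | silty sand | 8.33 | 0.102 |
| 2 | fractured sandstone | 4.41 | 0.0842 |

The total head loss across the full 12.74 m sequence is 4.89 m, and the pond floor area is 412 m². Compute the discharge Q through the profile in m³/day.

15.0

Flow is perpendicular to layering, so the layers act in series and the equivalent K is the thickness-weighted harmonic mean.
Total thickness L = 8.33 + 4.41 = 12.74 m.
Σ(b_i/K_i) = 8.33/0.102 + 4.41/0.0842 = 134.0 d.
K_eq = L / Σ(b_i/K_i) = 12.74 / 134.0 = 0.09504 m/day.
Q = K_eq · A · (Δh/L) = 0.09504 × 412 × (4.89/12.74) = 15.03 m³/day.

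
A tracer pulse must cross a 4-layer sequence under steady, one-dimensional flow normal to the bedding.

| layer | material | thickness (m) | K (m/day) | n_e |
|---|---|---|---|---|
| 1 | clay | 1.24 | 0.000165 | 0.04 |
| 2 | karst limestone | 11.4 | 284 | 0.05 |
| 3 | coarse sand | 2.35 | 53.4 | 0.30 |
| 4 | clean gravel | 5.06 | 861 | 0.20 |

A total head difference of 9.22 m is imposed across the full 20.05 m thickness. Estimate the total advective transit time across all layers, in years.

With flow normal to the layers, continuity requires the same specific discharge q through every layer.
Σ(b_i/K_i) = 1.24/0.000165 + 11.4/284 + 2.35/53.4 + 5.06/861 = 7515 d.
q = Δh / Σ(b_i/K_i) = 9.22 / 7515 = 0.001227 m/day.
In each layer the seepage velocity is v_i = q/n_i, so the layer transit time is t_i = b_i·n_i / q:
  layer 1 (clay): t_1 = 1.24 × 0.04 / 0.001227 = 40.43 d
  layer 2 (karst limestone): t_2 = 11.4 × 0.05 / 0.001227 = 464.6 d
  layer 3 (coarse sand): t_3 = 2.35 × 0.30 / 0.001227 = 574.6 d
  layer 4 (clean gravel): t_4 = 5.06 × 0.20 / 0.001227 = 824.9 d
Total t = Σ t_i = 1905 days = 5.214 years.

5.21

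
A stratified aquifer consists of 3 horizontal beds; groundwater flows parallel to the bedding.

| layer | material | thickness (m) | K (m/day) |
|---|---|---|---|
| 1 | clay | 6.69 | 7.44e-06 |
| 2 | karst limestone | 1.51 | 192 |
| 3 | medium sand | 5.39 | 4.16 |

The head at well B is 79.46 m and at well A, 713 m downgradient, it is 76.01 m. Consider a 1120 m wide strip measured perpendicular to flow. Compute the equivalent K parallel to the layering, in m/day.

Flow is parallel to layering, so each bed carries its own Darcy discharge and the transmissivities add.
Σ(K_i·b_i) = 7.44e-06×6.69 + 192×1.51 + 4.16×5.39 = 312.3 m²/day.
Total thickness b = 13.59 m, so K_eq = Σ(K_i·b_i)/b = 22.98 m/day.

23.0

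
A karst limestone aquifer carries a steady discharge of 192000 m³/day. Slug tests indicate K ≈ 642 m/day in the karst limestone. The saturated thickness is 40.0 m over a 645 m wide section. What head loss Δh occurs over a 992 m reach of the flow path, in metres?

Cross-sectional area A = 645 × 40.0 = 25800 m².
From Q = K·A·i, i = Q / (K·A) = 192000 / (642.0 × 25800) = 0.01159.
Head loss Δh = i · L = 0.01159 × 992 = 11.50 m.

11.5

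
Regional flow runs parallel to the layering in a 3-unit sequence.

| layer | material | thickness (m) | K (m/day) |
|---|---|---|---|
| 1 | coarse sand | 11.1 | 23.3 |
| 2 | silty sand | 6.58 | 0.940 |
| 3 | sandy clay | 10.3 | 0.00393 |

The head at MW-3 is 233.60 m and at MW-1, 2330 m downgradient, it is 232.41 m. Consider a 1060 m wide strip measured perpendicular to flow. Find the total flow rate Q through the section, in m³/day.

143

Flow is parallel to layering, so each bed carries its own Darcy discharge and the transmissivities add.
Σ(K_i·b_i) = 23.3×11.1 + 0.940×6.58 + 0.00393×10.3 = 264.9 m²/day.
Hydraulic gradient i = (233.60 − 232.41) / 2330 = 1.19 / 2330 = 0.0005107.
Q = Σ(K_i·b_i) · W · i = 264.9 × 1060 × 0.0005107 = 143.4 m³/day.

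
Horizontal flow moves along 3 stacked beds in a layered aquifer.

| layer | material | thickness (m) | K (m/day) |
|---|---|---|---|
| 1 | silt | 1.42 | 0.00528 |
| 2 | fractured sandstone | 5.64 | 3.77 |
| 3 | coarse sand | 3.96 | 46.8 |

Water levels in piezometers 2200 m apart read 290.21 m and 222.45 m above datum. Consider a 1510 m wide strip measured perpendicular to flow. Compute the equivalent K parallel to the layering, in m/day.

Flow is parallel to layering, so each bed carries its own Darcy discharge and the transmissivities add.
Σ(K_i·b_i) = 0.00528×1.42 + 3.77×5.64 + 46.8×3.96 = 206.6 m²/day.
Total thickness b = 11.02 m, so K_eq = Σ(K_i·b_i)/b = 18.75 m/day.

18.7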